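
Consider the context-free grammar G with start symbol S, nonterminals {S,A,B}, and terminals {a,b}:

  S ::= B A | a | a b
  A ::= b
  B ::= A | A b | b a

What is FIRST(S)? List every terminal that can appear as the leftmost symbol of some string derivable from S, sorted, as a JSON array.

FIRST iteration:
iter 1:
  A via A→b: +{b}
  B via B→A: +{b}
  S via S→B A: +{b}
  S via S→a: +{a}
  FIRST(S)={a,b}  FIRST(A)={b}  FIRST(B)={b}
iter 2: — fixpoint
  FIRST(S)={a,b}  FIRST(A)={b}  FIRST(B)={b}

FIRST(S) = ["a", "b"]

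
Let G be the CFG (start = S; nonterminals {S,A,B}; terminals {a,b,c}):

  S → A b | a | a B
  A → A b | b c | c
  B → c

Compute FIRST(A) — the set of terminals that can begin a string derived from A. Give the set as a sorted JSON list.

FIRST iteration:
iter 1:
  A via A→b c: +{b}
  A via A→c: +{c}
  B via B→c: +{c}
  S via S→A b: +{b,c}
  S via S→a: +{a}
  FIRST[S]={a,b,c}  FIRST[A]={b,c}  FIRST[B]={c}
iter 2: done
  FIRST[S]={a,b,c}  FIRST[A]={b,c}  FIRST[B]={c}

FIRST(A) = ["b", "c"]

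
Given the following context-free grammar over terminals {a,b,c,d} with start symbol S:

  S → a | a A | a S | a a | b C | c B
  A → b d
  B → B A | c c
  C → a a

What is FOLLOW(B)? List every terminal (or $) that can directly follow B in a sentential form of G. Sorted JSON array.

FIRST iteration:
[1]
  A via A→b d: +{b}
  B via B→c c: +{c}
  C via C→a a: +{a}
  S via S→a: +{a}
  S via S→b C: +{b}
  S via S→c B: +{c}
  FIRST(S)={a,b,c}  FIRST(A)={b}  FIRST(B)={c}  FIRST(C)={a}
[2] (stable)
  FIRST(S)={a,b,c}  FIRST(A)={b}  FIRST(B)={c}  FIRST(C)={a}

FOLLOW iteration:
FOLLOW(S) := {$}
iter 1:
  B→B A: FOLLOW(B) ⊇ FIRST(A) = {b}; new: +{b}
  B→B A: FOLLOW(A) ⊇ FOLLOW(B) ⊇ {b}; new: +{b}
  S→a A: FOLLOW(A) ⊇ FOLLOW(S) ⊇ {$}; new: +{$}
  S→b C: FOLLOW(C) ⊇ FOLLOW(S) ⊇ {$}; new: +{$}
  S→c B: FOLLOW(B) ⊇ FOLLOW(S) ⊇ {$}; new: +{$}
  S: {$}  A: {$,b}  B: {$,b}  C: {$}
iter 2: — fixpoint
  S: {$}  A: {$,b}  B: {$,b}  C: {$}

FOLLOW(B) = ["$", "b"]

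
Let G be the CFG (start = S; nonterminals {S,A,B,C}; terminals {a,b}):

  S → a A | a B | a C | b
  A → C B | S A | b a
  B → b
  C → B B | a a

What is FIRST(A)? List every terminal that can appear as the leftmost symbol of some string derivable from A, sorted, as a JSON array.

FIRST iteration:
pass 1:
  A via A→b a: +{b}
  B via B→b: +{b}
  C via C→B B: +{b}
  C via C→a a: +{a}
  S via S→a A: +{a}
  S via S→b: +{b}
  S: {a,b}  A: {b}  B: {b}  C: {a,b}
pass 2:
  A via A→C B: +{a}
  S: {a,b}  A: {a,b}  B: {b}  C: {a,b}
pass 3: done
  S: {a,b}  A: {a,b}  B: {b}  C: {a,b}

FIRST(A) = ["a", "b"]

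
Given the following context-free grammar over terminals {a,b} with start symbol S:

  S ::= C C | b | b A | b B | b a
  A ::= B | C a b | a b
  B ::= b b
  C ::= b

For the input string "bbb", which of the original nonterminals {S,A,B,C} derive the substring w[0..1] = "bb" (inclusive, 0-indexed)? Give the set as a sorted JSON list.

CNF form of G:
  S -> C C | T1 A | T1 B | T1 T0 | b
  A -> C X2 | T0 T1 | T1 T1
  B -> T1 T1
  C -> b
  T0 -> a
  T1 -> b
  X2 -> T0 T1

CYK table (by increasing span) (cells [i..j] with 0 ≤ i ≤ j ≤ 1 only):
  [0..0]={C,S,T1}  "b"  orig:{C,S}
  [1..1]={C,S,T1}  "b"  orig:{C,S}
  [0..1]={A,B,S}  "bb"

Original NTs in T[0,1] deriving "bb": ["A", "B", "S"]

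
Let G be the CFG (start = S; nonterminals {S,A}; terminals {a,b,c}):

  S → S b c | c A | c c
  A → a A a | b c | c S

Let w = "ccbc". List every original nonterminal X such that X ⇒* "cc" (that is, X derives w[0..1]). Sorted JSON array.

Convert to CNF:
  S -> S X4 | T2 A | T2 T2
  A -> T0 X3 | T1 T2 | T2 S
  T0 -> a
  T1 -> b
  T2 -> c
  X3 -> A T0
  X4 -> T1 T2

Fill CYK table bottom-up, restricted to cells inside w[0..1]:
  [0..0]={T2}  "c"  orig:{}
  [1..1]={T2}  "c"  orig:{}
  [0..1]={S}  "cc"

Original NTs in T[0,1] deriving "cc": ["S"]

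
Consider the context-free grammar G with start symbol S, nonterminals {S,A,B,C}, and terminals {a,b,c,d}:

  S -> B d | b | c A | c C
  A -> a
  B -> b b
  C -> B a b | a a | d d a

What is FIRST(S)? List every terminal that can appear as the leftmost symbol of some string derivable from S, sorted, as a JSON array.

Compute FIRST by fixpoint:
round 1:
  A via A→a: +{a}
  B via B→b b: +{b}
  C via C→B a b: +{b}
  C via C→a a: +{a}
  C via C→d d a: +{d}
  S via S→B d: +{b}
  S via S→c A: +{c}
  S: {b,c}  A: {a}  B: {b}  C: {a,b,d}
round 2: done
  S: {b,c}  A: {a}  B: {b}  C: {a,b,d}

FIRST(S) = ["b", "c"]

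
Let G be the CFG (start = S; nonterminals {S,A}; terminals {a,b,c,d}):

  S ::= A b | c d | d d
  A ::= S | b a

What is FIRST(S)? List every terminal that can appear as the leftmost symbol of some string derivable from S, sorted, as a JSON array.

FIRST sets, iterate to fixpoint:
round 1:
  A via A→b a: +{b}
  S via S→A b: +{b}
  S via S→c d: +{c}
  S via S→d d: +{d}
  S: {b,c,d}  A: {b}
round 2:
  A via A→S: +{c,d}
  S: {b,c,d}  A: {b,c,d}
round 3: (no change)
  S: {b,c,d}  A: {b,c,d}

FIRST(S) = ["b", "c", "d"]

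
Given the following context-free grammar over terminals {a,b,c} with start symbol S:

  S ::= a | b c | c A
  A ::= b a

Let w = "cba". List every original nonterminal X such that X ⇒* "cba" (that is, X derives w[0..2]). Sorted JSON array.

Convert to CNF:
  S -> T0 T2 | T2 A | a
  A -> T0 T1
  T0 -> b
  T1 -> a
  T2 -> c

Fill CYK table bottom-up — only the sub-triangle for w[0..2]:
  T[0,0] 'c' = {T2}  orig:{}
  T[1,1] 'b' = {T0}  orig:{}
  T[2,2] 'a' = {S,T1}  orig:{S}
  T[0,1] 'cb' = ∅
  T[1,2] 'ba' = {A}
  T[0,2] 'cba' = {S}

Original NTs in T[0,2] deriving "cba": ["S"]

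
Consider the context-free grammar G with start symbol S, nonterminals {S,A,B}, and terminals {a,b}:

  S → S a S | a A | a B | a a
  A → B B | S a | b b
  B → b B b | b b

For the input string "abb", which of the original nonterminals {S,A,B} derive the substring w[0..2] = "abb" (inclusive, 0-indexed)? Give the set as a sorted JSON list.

CNF form of G:
  S -> S X3 | T0 A | T0 B | T0 T0
  A -> B B | S T0 | T1 T1
  B -> T1 T1 | T1 X2
  T0 -> a
  T1 -> b
  X2 -> B T1
  X3 -> T0 S

CYK table (by increasing span) — only the sub-triangle for w[0..2]:
  T[0,0] 'a' = {T0}  orig:{}
  T[1,1] 'b' = {T1}  orig:{}
  T[2,2] 'b' = {T1}  orig:{}
  T[0,1] 'ab' = ∅
  T[1,2] 'bb' = {A,B}
  T[0,2] 'abb' = {S}

Original NTs in T[0,2] deriving "abb": ["S"]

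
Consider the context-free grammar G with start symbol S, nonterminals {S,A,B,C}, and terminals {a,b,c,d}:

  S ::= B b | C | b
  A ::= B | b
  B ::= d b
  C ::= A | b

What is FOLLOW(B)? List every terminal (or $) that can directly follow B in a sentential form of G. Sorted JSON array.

FIRST iteration:
round 1:
  A via A→b: +{b}
  B via B→d b: +{d}
  C via C→A: +{b}
  S via S→B b: +{d}
  S via S→C: +{b}
  FIRST(S)={b,d}  FIRST(A)={b}  FIRST(B)={d}  FIRST(C)={b}
round 2:
  A via A→B: +{d}
  C via C→A: +{d}
  FIRST(S)={b,d}  FIRST(A)={b,d}  FIRST(B)={d}  FIRST(C)={b,d}
round 3: (stable)
  FIRST(S)={b,d}  FIRST(A)={b,d}  FIRST(B)={d}  FIRST(C)={b,d}

FOLLOW iteration:
initialize: $ ∈ FOLLOW(S)
iter 1:
  S→B b: FOLLOW(B) ⊇ FIRST(b) = {b}; new: +{b}
  S→C: FOLLOW(C) ⊇ FOLLOW(S) ⊇ {$}; new: +{$}
  FOLLOW(S)={$}  FOLLOW(A)={}  FOLLOW(B)={b}  FOLLOW(C)={$}
iter 2:
  C→A: FOLLOW(A) ⊇ FOLLOW(C) ⊇ {$}; new: +{$}
  FOLLOW(S)={$}  FOLLOW(A)={$}  FOLLOW(B)={b}  FOLLOW(C)={$}
iter 3:
  A→B: FOLLOW(B) ⊇ FOLLOW(A) ⊇ {$}; new: +{$}
  FOLLOW(S)={$}  FOLLOW(A)={$}  FOLLOW(B)={$,b}  FOLLOW(C)={$}
iter 4: — fixpoint
  FOLLOW(S)={$}  FOLLOW(A)={$}  FOLLOW(B)={$,b}  FOLLOW(C)={$}

FOLLOW(B) = ["$", "b"]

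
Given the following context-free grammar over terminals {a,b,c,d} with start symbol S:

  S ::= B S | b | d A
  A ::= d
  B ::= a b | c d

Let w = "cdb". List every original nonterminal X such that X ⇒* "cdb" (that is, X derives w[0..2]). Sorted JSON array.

CNF form of G:
  S -> B S | T3 A | b
  A -> d
  B -> T0 T1 | T2 T3
  T0 -> a
  T1 -> b
  T2 -> c
  T3 -> d

CYK table (by increasing span) — only the sub-triangle for w[0..2]:
  T[0,0] 'c' = {T2}  orig:{}
  T[1,1] 'd' = {A,T3}  orig:{A}
  T[2,2] 'b' = {S,T1}  orig:{S}
  T[0,1] 'cd' = {B}
  T[1,2] 'db' = ∅
  T[0,2] 'cdb' = {S}

Original NTs in T[0,2] deriving "cdb": ["S"]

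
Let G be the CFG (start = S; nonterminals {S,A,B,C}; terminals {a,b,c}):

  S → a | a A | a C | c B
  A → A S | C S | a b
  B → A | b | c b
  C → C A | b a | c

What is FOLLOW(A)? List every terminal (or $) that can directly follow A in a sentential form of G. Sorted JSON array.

FIRST iteration:
pass 1:
  A via A→a b: +{a}
  B via B→A: +{a}
  B via B→b: +{b}
  B via B→c b: +{c}
  C via C→b a: +{b}
  C via C→c: +{c}
  S via S→a: +{a}
  S via S→c B: +{c}
  S: {a,c}  A: {a}  B: {a,b,c}  C: {b,c}
pass 2:
  A via A→C S: +{b,c}
  S: {a,c}  A: {a,b,c}  B: {a,b,c}  C: {b,c}
pass 3: (no change)
  S: {a,c}  A: {a,b,c}  B: {a,b,c}  C: {b,c}

Compute FOLLOW by fixpoint:
initialize: $ ∈ FOLLOW(S)
[1]
  A→A S: FOLLOW(A) ⊇ FIRST(S) = {a,c}; new: +{a,c}
  A→A S: FOLLOW(S) ⊇ FOLLOW(A) ⊇ {a,c}; new: +{a,c}
  A→C S: FOLLOW(C) ⊇ FIRST(S) = {a,c}; new: +{a,c}
  C→C A: FOLLOW(C) ⊇ FIRST(A) = {a,b,c}; new: +{b}
  C→C A: FOLLOW(A) ⊇ FOLLOW(C) ⊇ {a,b,c}; new: +{b}
  S→a A: FOLLOW(A) ⊇ FOLLOW(S) ⊇ {$,a,c}; new: +{$}
  S→a C: FOLLOW(C) ⊇ FOLLOW(S) ⊇ {$,a,c}; new: +{$}
  S→c B: FOLLOW(B) ⊇ FOLLOW(S) ⊇ {$,a,c}; new: +{$,a,c}
  FOLLOW(S)={$,a,c}  FOLLOW(A)={$,a,b,c}  FOLLOW(B)={$,a,c}  FOLLOW(C)={$,a,b,c}
[2]
  A→A S: FOLLOW(S) ⊇ FOLLOW(A) ⊇ {$,a,b,c}; new: +{b}
  S→c B: FOLLOW(B) ⊇ FOLLOW(S) ⊇ {$,a,b,c}; new: +{b}
  FOLLOW(S)={$,a,b,c}  FOLLOW(A)={$,a,b,c}  FOLLOW(B)={$,a,b,c}  FOLLOW(C)={$,a,b,c}
[3] (no change)
  FOLLOW(S)={$,a,b,c}  FOLLOW(A)={$,a,b,c}  FOLLOW(B)={$,a,b,c}  FOLLOW(C)={$,a,b,c}

FOLLOW(A) = ["$", "a", "b", "c"]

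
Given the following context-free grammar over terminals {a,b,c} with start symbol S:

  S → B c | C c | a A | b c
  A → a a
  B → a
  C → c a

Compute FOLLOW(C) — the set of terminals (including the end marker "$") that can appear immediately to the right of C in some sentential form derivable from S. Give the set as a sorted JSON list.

FIRST sets, iterate to fixpoint:
pass 1:
  A via A→a a: +{a}
  B via B→a: +{a}
  C via C→c a: +{c}
  S via S→B c: +{a}
  S via S→C c: +{c}
  S via S→b c: +{b}
  FIRST[S]={a,b,c}  FIRST[A]={a}  FIRST[B]={a}  FIRST[C]={c}
pass 2: — fixpoint
  FIRST[S]={a,b,c}  FIRST[A]={a}  FIRST[B]={a}  FIRST[C]={c}

FOLLOW iteration:
initialize: $ ∈ FOLLOW(S)
[1]
  S→B c: FOLLOW(B) ⊇ FIRST(c) = {c}; new: +{c}
  S→C c: FOLLOW(C) ⊇ FIRST(c) = {c}; new: +{c}
  S→a A: FOLLOW(A) ⊇ FOLLOW(S) ⊇ {$}; new: +{$}
  FOLLOW(S)={$}  FOLLOW(A)={$}  FOLLOW(B)={c}  FOLLOW(C)={c}
[2] (stable)
  FOLLOW(S)={$}  FOLLOW(A)={$}  FOLLOW(B)={c}  FOLLOW(C)={c}

FOLLOW(C) = ["c"]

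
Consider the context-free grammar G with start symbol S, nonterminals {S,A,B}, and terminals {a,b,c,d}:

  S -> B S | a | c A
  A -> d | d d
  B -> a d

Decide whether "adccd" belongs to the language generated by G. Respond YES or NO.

CNF form of G:
  S -> B S | T2 A | a
  A -> T0 T0 | d
  B -> T1 T0
  T0 -> d
  T1 -> a
  T2 -> c

CYK fill:
  T[0,0] 'a' = {S,T1}  orig:{S}
  T[1,1] 'd' = {A,T0}  orig:{A}
  T[2,2] 'c' = {T2}  orig:{}
  T[3,3] 'c' = {T2}  orig:{}
  T[4,4] 'd' = {A,T0}  orig:{A}
  T[0,1] 'ad' = {B}
  T[1,2] 'dc' = ∅
  T[2,3] 'cc' = ∅
  T[3,4] 'cd' = {S}
  T[0,2] 'adc' = ∅
  T[1,3] 'dcc' = ∅
  T[2,4] 'ccd' = ∅
  T[0,3] 'adcc' = ∅
  T[1,4] 'dccd' = ∅
  T[0,4] 'adccd' = ∅

S ∉ T[0,4] ⇒ NO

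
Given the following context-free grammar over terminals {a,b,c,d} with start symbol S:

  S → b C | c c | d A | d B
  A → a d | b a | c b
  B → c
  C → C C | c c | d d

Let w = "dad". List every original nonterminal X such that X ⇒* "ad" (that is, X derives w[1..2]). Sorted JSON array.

Convert to CNF:
  S -> T1 A | T1 B | T2 C | T3 T3
  A -> T0 T1 | T2 T0 | T3 T2
  B -> c
  C -> C C | T1 T1 | T3 T3
  T0 -> a
  T1 -> d
  T2 -> b
  T3 -> c

CYK table (by increasing span) (cells [i..j] with 1 ≤ i ≤ j ≤ 2 only):
  cell(1,1) a: {T0}  orig:{}
  cell(2,2) d: {T1}  orig:{}
  cell(1,2) ad: {A}

Original NTs in T[1,2] deriving "ad": ["A"]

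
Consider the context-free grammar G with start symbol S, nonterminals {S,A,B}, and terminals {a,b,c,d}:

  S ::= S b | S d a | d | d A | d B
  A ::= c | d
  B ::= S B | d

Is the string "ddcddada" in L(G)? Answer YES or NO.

Convert to CNF:
  S -> S T0 | S X3 | T1 A | T1 B | d
  A -> c | d
  B -> S B | d
  T0 -> b
  T1 -> d
  T2 -> a
  X3 -> T1 T2

CYK fill:
  [0..0]={A,B,S,T1}  "d"  orig:{A,B,S}
  [1..1]={A,B,S,T1}  "d"  orig:{A,B,S}
  [2..2]={A}  "c"
  [3..3]={A,B,S,T1}  "d"  orig:{A,B,S}
  [4..4]={A,B,S,T1}  "d"  orig:{A,B,S}
  [5..5]={T2}  "a"  orig:{}
  [6..6]={A,B,S,T1}  "d"  orig:{A,B,S}
  [7..7]={T2}  "a"  orig:{}
  [0..1]={B,S}  "dd"
  [1..2]={S}  "dc"
  [2..3]=∅  "cd"
  [3..4]={B,S}  "dd"
  [4..5]={X3}  "da"  orig:{}
  [5..6]=∅  "ad"
  [6..7]={X3}  "da"  orig:{}
  [0..2]=∅  "ddc"
  [1..3]={B}  "dcd"
  [2..4]=∅  "cdd"
  [3..5]={S}  "dda"
  [4..6]=∅  "dad"
  [5..7]=∅  "ada"
  [0..3]={B,S}  "ddcd"
  [1..4]={B}  "dcdd"
  [2..5]=∅  "cdda"
  [3..6]={B}  "ddad"
  [4..7]=∅  "dada"
  [0..4]={B,S}  "ddcdd"
  [1..5]=∅  "dcdda"
  [2..6]=∅  "cddad"
  [3..7]={S}  "ddada"
  [0..5]={S}  "ddcdda"
  [1..6]={B}  "dcddad"
  [2..7]=∅  "cddada"
  [0..6]={B,S}  "ddcddad"
  [1..7]=∅  "dcddada"
  [0..7]={S}  "ddcddada"

S ∈ T[0,7] ⇒ YES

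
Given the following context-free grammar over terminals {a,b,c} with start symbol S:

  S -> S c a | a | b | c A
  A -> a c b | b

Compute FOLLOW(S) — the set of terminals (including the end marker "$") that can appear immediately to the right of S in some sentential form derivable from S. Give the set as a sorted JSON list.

Compute FIRST by fixpoint:
round 1:
  A via A→a c b: +{a}
  A via A→b: +{b}
  S via S→a: +{a}
  S via S→b: +{b}
  S via S→c A: +{c}
  FIRST[S]={a,b,c}  FIRST[A]={a,b}
round 2: done
  FIRST[S]={a,b,c}  FIRST[A]={a,b}

FOLLOW sets:
initialize: $ ∈ FOLLOW(S)
round 1:
  S→S c a: FOLLOW(S) ⊇ FIRST(c) = {c}; new: +{c}
  S→c A: FOLLOW(A) ⊇ FOLLOW(S) ⊇ {$,c}; new: +{$,c}
  FOLLOW(S)={$,c}  FOLLOW(A)={$,c}
round 2: done
  FOLLOW(S)={$,c}  FOLLOW(A)={$,c}

FOLLOW(S) = ["$", "c"]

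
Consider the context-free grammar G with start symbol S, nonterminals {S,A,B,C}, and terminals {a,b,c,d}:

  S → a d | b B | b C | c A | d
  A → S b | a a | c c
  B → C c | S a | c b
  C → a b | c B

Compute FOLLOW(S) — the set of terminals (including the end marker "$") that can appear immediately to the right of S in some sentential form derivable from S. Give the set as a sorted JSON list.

FIRST sets, iterate to fixpoint:
pass 1:
  A via A→a a: +{a}
  A via A→c c: +{c}
  B via B→c b: +{c}
  C via C→a b: +{a}
  C via C→c B: +{c}
  S via S→a d: +{a}
  S via S→b B: +{b}
  S via S→c A: +{c}
  S via S→d: +{d}
  S: {a,b,c,d}  A: {a,c}  B: {c}  C: {a,c}
pass 2:
  A via A→S b: +{b,d}
  B via B→C c: +{a}
  B via B→S a: +{b,d}
  S: {a,b,c,d}  A: {a,b,c,d}  B: {a,b,c,d}  C: {a,c}
pass 3: — fixpoint
  S: {a,b,c,d}  A: {a,b,c,d}  B: {a,b,c,d}  C: {a,c}

Compute FOLLOW by fixpoint:
seed FOLLOW(S) with $
pass 1:
  A→S b: FOLLOW(S) ⊇ FIRST(b) = {b}; new: +{b}
  B→C c: FOLLOW(C) ⊇ FIRST(c) = {c}; new: +{c}
  B→S a: FOLLOW(S) ⊇ FIRST(a) = {a}; new: +{a}
  C→c B: FOLLOW(B) ⊇ FOLLOW(C) ⊇ {c}; new: +{c}
  S→b B: FOLLOW(B) ⊇ FOLLOW(S) ⊇ {$,a,b}; new: +{$,a,b}
  S→b C: FOLLOW(C) ⊇ FOLLOW(S) ⊇ {$,a,b}; new: +{$,a,b}
  S→c A: FOLLOW(A) ⊇ FOLLOW(S) ⊇ {$,a,b}; new: +{$,a,b}
  FOLLOW(S)={$,a,b}  FOLLOW(A)={$,a,b}  FOLLOW(B)={$,a,b,c}  FOLLOW(C)={$,a,b,c}
pass 2: — fixpoint
  FOLLOW(S)={$,a,b}  FOLLOW(A)={$,a,b}  FOLLOW(B)={$,a,b,c}  FOLLOW(C)={$,a,b,c}

FOLLOW(S) = ["$", "a", "b"]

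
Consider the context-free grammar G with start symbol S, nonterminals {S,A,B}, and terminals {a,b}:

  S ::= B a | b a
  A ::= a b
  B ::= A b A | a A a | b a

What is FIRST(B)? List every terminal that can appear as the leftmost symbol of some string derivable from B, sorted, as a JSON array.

Compute FIRST by fixpoint:
[1]
  A via A→a b: +{a}
  B via B→A b A: +{a}
  B via B→b a: +{b}
  S via S→B a: +{a,b}
  FIRST[S]={a,b}  FIRST[A]={a}  FIRST[B]={a,b}
[2] — fixpoint
  FIRST[S]={a,b}  FIRST[A]={a}  FIRST[B]={a,b}

FIRST(B) = ["a", "b"]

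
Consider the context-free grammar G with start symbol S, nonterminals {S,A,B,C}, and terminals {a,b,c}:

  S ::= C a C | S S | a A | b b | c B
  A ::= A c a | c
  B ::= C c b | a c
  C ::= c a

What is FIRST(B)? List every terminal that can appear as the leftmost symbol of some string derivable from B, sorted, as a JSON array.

FIRST iteration:
[1]
  A via A→c: +{c}
  B via B→a c: +{a}
  C via C→c a: +{c}
  S via S→C a C: +{c}
  S via S→a A: +{a}
  S via S→b b: +{b}
  FIRST[S]={a,b,c}  FIRST[A]={c}  FIRST[B]={a}  FIRST[C]={c}
[2]
  B via B→C c b: +{c}
  FIRST[S]={a,b,c}  FIRST[A]={c}  FIRST[B]={a,c}  FIRST[C]={c}
[3] (stable)
  FIRST[S]={a,b,c}  FIRST[A]={c}  FIRST[B]={a,c}  FIRST[C]={c}

FIRST(B) = ["a", "c"]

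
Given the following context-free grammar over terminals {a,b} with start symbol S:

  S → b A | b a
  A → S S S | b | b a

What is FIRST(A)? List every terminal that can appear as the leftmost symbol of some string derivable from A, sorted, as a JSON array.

FIRST iteration:
round 1:
  A via A→b: +{b}
  S via S→b A: +{b}
  FIRST[S]={b}  FIRST[A]={b}
round 2: (stable)
  FIRST[S]={b}  FIRST[A]={b}

FIRST(A) = ["b"]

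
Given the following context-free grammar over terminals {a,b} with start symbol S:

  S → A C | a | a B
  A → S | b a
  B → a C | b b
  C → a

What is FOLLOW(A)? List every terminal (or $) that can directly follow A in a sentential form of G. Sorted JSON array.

Compute FIRST by fixpoint:
iter 1:
  A via A→b a: +{b}
  B via B→a C: +{a}
  B via B→b b: +{b}
  C via C→a: +{a}
  S via S→A C: +{b}
  S via S→a: +{a}
  FIRST[S]={a,b}  FIRST[A]={b}  FIRST[B]={a,b}  FIRST[C]={a}
iter 2:
  A via A→S: +{a}
  FIRST[S]={a,b}  FIRST[A]={a,b}  FIRST[B]={a,b}  FIRST[C]={a}
iter 3: — fixpoint
  FIRST[S]={a,b}  FIRST[A]={a,b}  FIRST[B]={a,b}  FIRST[C]={a}

FOLLOW sets:
seed FOLLOW(S) with $
iter 1:
  S→A C: FOLLOW(A) ⊇ FIRST(C) = {a}; new: +{a}
  S→A C: FOLLOW(C) ⊇ FOLLOW(S) ⊇ {$}; new: +{$}
  S→a B: FOLLOW(B) ⊇ FOLLOW(S) ⊇ {$}; new: +{$}
  FOLLOW(S)={$}  FOLLOW(A)={a}  FOLLOW(B)={$}  FOLLOW(C)={$}
iter 2:
  A→S: FOLLOW(S) ⊇ FOLLOW(A) ⊇ {a}; new: +{a}
  S→A C: FOLLOW(C) ⊇ FOLLOW(S) ⊇ {$,a}; new: +{a}
  S→a B: FOLLOW(B) ⊇ FOLLOW(S) ⊇ {$,a}; new: +{a}
  FOLLOW(S)={$,a}  FOLLOW(A)={a}  FOLLOW(B)={$,a}  FOLLOW(C)={$,a}
iter 3: (no change)
  FOLLOW(S)={$,a}  FOLLOW(A)={a}  FOLLOW(B)={$,a}  FOLLOW(C)={$,a}

FOLLOW(A) = ["a"]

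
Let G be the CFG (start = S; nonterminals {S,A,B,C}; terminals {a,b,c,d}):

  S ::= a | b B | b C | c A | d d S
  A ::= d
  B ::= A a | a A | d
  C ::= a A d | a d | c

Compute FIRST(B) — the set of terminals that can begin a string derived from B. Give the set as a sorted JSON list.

Compute FIRST by fixpoint:
pass 1:
  A via A→d: +{d}
  B via B→A a: +{d}
  B via B→a A: +{a}
  C via C→a A d: +{a}
  C via C→c: +{c}
  S via S→a: +{a}
  S via S→b B: +{b}
  S via S→c A: +{c}
  S via S→d d S: +{d}
  S: {a,b,c,d}  A: {d}  B: {a,d}  C: {a,c}
pass 2: (stable)
  S: {a,b,c,d}  A: {d}  B: {a,d}  C: {a,c}

FIRST(B) = ["a", "d"]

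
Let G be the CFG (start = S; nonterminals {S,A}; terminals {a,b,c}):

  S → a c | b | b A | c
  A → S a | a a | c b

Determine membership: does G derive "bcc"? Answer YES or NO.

CNF form of G:
  S -> T0 T1 | T2 A | b | c
  A -> S T0 | T0 T0 | T1 T2
  T0 -> a
  T1 -> c
  T2 -> b

CYK fill:
  [0..0]={S,T2}  "b"  orig:{S}
  [1..1]={S,T1}  "c"  orig:{S}
  [2..2]={S,T1}  "c"  orig:{S}
  [0..1]=∅  "bc"
  [1..2]=∅  "cc"
  [0..2]=∅  "bcc"

S ∉ T[0,2] ⇒ NO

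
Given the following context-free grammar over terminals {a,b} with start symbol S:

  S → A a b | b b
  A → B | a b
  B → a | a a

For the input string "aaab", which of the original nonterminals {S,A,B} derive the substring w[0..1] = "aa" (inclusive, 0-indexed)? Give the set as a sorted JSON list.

Convert to CNF:
  S -> A X2 | T1 T1
  A -> T0 T0 | T0 T1 | a
  B -> T0 T0 | a
  T0 -> a
  T1 -> b
  X2 -> T0 T1

CYK fill (cells [i..j] with 0 ≤ i ≤ j ≤ 1 only):
  [0..0]={A,B,T0}  "a"  orig:{A,B}
  [1..1]={A,B,T0}  "a"  orig:{A,B}
  [0..1]={A,B}  "aa"

Original NTs in T[0,1] deriving "aa": ["A", "B"]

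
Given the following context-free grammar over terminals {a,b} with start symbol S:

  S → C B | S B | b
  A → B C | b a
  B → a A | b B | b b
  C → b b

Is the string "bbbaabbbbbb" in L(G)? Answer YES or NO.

CNF form of G:
  S -> C B | S B | b
  A -> B C | T0 T1
  B -> T0 B | T0 T0 | T1 A
  C -> T0 T0
  T0 -> b
  T1 -> a

CYK table (by increasing span):
  cell(0,0) b: {S,T0}  orig:{S}
  cell(1,1) b: {S,T0}  orig:{S}
  cell(2,2) b: {S,T0}  orig:{S}
  cell(3,3) a: {T1}  orig:{}
  cell(4,4) a: {T1}  orig:{}
  cell(5,5) b: {S,T0}  orig:{S}
  cell(6,6) b: {S,T0}  orig:{S}
  cell(7,7) b: {S,T0}  orig:{S}
  cell(8,8) b: {S,T0}  orig:{S}
  cell(9,9) b: {S,T0}  orig:{S}
  cell(10,10) b: {S,T0}  orig:{S}
  cell(0,1) bb: {B,C}
  cell(1,2) bb: {B,C}
  cell(2,3) ba: {A}
  cell(3,4) aa: ∅
  cell(4,5) ab: ∅
  cell(5,6) bb: {B,C}
  cell(6,7) bb: {B,C}
  cell(7,8) bb: {B,C}
  cell(8,9) bb: {B,C}
  cell(9,10) bb: {B,C}
  cell(0,2) bbb: {B,S}
  cell(1,3) bba: ∅
  cell(2,4) baa: ∅
  cell(3,5) aab: ∅
  cell(4,6) abb: ∅
  cell(5,7) bbb: {B,S}
  cell(6,8) bbb: {B,S}
  cell(7,9) bbb: {B,S}
  cell(8,10) bbb: {B,S}
  cell(0,3) bbba: ∅
  cell(1,4) bbaa: ∅
  cell(2,5) baab: ∅
  cell(3,6) aabb: ∅
  cell(4,7) abbb: ∅
  cell(5,8) bbbb: {A,B,S}
  cell(6,9) bbbb: {A,B,S}
  cell(7,10) bbbb: {A,B,S}
  cell(0,4) bbbaa: ∅
  cell(1,5) bbaab: ∅
  cell(2,6) baabb: ∅
  cell(3,7) aabbb: ∅
  cell(4,8) abbbb: {B}
  cell(5,9) bbbbb: {A,B,S}
  cell(6,10) bbbbb: {A,B,S}
  cell(0,5) bbbaab: ∅
  cell(1,6) bbaabb: ∅
  cell(2,7) baabbb: ∅
  cell(3,8) aabbbb: ∅
  cell(4,9) abbbbb: {B}
  cell(5,10) bbbbbb: {A,B,S}
  cell(0,6) bbbaabb: ∅
  cell(1,7) bbaabbb: ∅
  cell(2,8) baabbbb: ∅
  cell(3,9) aabbbbb: ∅
  cell(4,10) abbbbbb: {A,B}
  cell(0,7) bbbaabbb: ∅
  cell(1,8) bbaabbbb: ∅
  cell(2,9) baabbbbb: ∅
  cell(3,10) aabbbbbb: {B}
  cell(0,8) bbbaabbbb: ∅
  cell(1,9) bbaabbbbb: ∅
  cell(2,10) baabbbbbb: {B,S}
  cell(0,9) bbbaabbbbb: ∅
  cell(1,10) bbaabbbbbb: {B,S}
  cell(0,10) bbbaabbbbbb: {B,S}

S ∈ T[0,10] ⇒ YES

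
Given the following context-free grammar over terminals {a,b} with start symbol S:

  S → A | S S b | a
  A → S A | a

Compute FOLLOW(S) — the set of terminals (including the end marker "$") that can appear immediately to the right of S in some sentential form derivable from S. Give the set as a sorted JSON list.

FIRST iteration:
iter 1:
  A via A→a: +{a}
  S via S→A: +{a}
  S: {a}  A: {a}
iter 2: (stable)
  S: {a}  A: {a}

FOLLOW iteration:
initialize: $ ∈ FOLLOW(S)
iter 1:
  A→S A: FOLLOW(S) ⊇ FIRST(A) = {a}; new: +{a}
  S→A: FOLLOW(A) ⊇ FOLLOW(S) ⊇ {$,a}; new: +{$,a}
  S→S S b: FOLLOW(S) ⊇ FIRST(b) = {b}; new: +{b}
  FOLLOW[S]={$,a,b}  FOLLOW[A]={$,a}
iter 2:
  S→A: FOLLOW(A) ⊇ FOLLOW(S) ⊇ {$,a,b}; new: +{b}
  FOLLOW[S]={$,a,b}  FOLLOW[A]={$,a,b}
iter 3: (no change)
  FOLLOW[S]={$,a,b}  FOLLOW[A]={$,a,b}

FOLLOW(S) = ["$", "a", "b"]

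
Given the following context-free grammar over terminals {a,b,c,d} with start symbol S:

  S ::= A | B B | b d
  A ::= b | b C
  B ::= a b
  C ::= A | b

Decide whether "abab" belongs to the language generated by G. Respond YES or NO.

CNF form of G:
  S -> B B | T0 C | T0 T2 | b
  A -> T0 C | b
  B -> T1 T0
  C -> T0 C | b
  T0 -> b
  T1 -> a
  T2 -> d

CYK fill:
  [0..0]={T1}  "a"  orig:{}
  [1..1]={A,C,S,T0}  "b"  orig:{A,C,S}
  [2..2]={T1}  "a"  orig:{}
  [3..3]={A,C,S,T0}  "b"  orig:{A,C,S}
  [0..1]={B}  "ab"
  [1..2]=∅  "ba"
  [2..3]={B}  "ab"
  [0..2]=∅  "aba"
  [1..3]=∅  "bab"
  [0..3]={S}  "abab"

S ∈ T[0,3] ⇒ YES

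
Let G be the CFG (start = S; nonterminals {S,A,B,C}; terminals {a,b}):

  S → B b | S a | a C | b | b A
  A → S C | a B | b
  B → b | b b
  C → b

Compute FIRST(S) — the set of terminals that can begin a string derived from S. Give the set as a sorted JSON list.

Compute FIRST by fixpoint:
round 1:
  A via A→a B: +{a}
  A via A→b: +{b}
  B via B→b: +{b}
  C via C→b: +{b}
  S via S→B b: +{b}
  S via S→a C: +{a}
  S: {a,b}  A: {a,b}  B: {b}  C: {b}
round 2: done
  S: {a,b}  A: {a,b}  B: {b}  C: {b}

FIRST(S) = ["a", "b"]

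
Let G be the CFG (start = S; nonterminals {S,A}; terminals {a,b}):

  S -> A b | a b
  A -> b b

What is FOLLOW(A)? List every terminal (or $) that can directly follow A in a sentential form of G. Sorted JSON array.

Compute FIRST by fixpoint:
round 1:
  A via A→b b: +{b}
  S via S→A b: +{b}
  S via S→a b: +{a}
  S: {a,b}  A: {b}
round 2: done
  S: {a,b}  A: {b}

FOLLOW sets:
seed FOLLOW(S) with $
[1]
  S→A b: FOLLOW(A) ⊇ FIRST(b) = {b}; new: +{b}
  FOLLOW[S]={$}  FOLLOW[A]={b}
[2] done
  FOLLOW[S]={$}  FOLLOW[A]={b}

FOLLOW(A) = ["b"]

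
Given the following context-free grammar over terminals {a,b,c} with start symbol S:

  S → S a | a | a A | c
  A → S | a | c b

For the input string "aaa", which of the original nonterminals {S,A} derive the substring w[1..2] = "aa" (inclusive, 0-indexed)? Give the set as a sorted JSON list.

CNF form of G:
  S -> S T0 | T0 A | a | c
  A -> S T0 | T0 A | T1 T2 | a | c
  T0 -> a
  T1 -> c
  T2 -> b

CYK table (by increasing span) (cells [i..j] with 1 ≤ i ≤ j ≤ 2 only):
  T[1,1] 'a' = {A,S,T0}  orig:{A,S}
  T[2,2] 'a' = {A,S,T0}  orig:{A,S}
  T[1,2] 'aa' = {A,S}

Original NTs in T[1,2] deriving "aa": ["A", "S"]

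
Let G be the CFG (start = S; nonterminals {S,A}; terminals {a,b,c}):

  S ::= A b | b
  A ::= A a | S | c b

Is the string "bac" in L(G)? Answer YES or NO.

CNF form of G:
  S -> A T1 | b
  A -> A T0 | A T1 | T2 T1 | b
  T0 -> a
  T1 -> b
  T2 -> c

CYK fill:
  cell(0,0) b: {A,S,T1}  orig:{A,S}
  cell(1,1) a: {T0}  orig:{}
  cell(2,2) c: {T2}  orig:{}
  cell(0,1) ba: {A}
  cell(1,2) ac: ∅
  cell(0,2) bac: ∅

S ∉ T[0,2] ⇒ NO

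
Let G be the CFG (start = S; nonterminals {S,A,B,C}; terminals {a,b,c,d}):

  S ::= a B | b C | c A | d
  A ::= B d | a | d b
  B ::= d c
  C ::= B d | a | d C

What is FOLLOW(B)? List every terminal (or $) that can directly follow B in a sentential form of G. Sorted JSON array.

Compute FIRST by fixpoint:
pass 1:
  A via A→a: +{a}
  A via A→d b: +{d}
  B via B→d c: +{d}
  C via C→B d: +{d}
  C via C→a: +{a}
  S via S→a B: +{a}
  S via S→b C: +{b}
  S via S→c A: +{c}
  S via S→d: +{d}
  FIRST(S)={a,b,c,d}  FIRST(A)={a,d}  FIRST(B)={d}  FIRST(C)={a,d}
pass 2: — fixpoint
  FIRST(S)={a,b,c,d}  FIRST(A)={a,d}  FIRST(B)={d}  FIRST(C)={a,d}

Compute FOLLOW by fixpoint:
FOLLOW(S) := {$}
pass 1:
  A→B d: FOLLOW(B) ⊇ FIRST(d) = {d}; new: +{d}
  S→a B: FOLLOW(B) ⊇ FOLLOW(S) ⊇ {$}; new: +{$}
  S→b C: FOLLOW(C) ⊇ FOLLOW(S) ⊇ {$}; new: +{$}
  S→c A: FOLLOW(A) ⊇ FOLLOW(S) ⊇ {$}; new: +{$}
  FOLLOW(S)={$}  FOLLOW(A)={$}  FOLLOW(B)={$,d}  FOLLOW(C)={$}
pass 2: (stable)
  FOLLOW(S)={$}  FOLLOW(A)={$}  FOLLOW(B)={$,d}  FOLLOW(C)={$}

FOLLOW(B) = ["$", "d"]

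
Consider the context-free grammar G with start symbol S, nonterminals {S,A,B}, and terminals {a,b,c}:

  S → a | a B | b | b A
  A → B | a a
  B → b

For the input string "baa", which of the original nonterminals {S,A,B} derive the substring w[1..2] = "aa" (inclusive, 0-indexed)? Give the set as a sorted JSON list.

Convert to CNF:
  S -> T0 B | T1 A | a | b
  A -> T0 T0 | b
  B -> b
  T0 -> a
  T1 -> b

CYK fill, restricted to cells inside w[1..2]:
  [1..1]={S,T0}  "a"  orig:{S}
  [2..2]={S,T0}  "a"  orig:{S}
  [1..2]={A}  "aa"

Original NTs in T[1,2] deriving "aa": ["A"]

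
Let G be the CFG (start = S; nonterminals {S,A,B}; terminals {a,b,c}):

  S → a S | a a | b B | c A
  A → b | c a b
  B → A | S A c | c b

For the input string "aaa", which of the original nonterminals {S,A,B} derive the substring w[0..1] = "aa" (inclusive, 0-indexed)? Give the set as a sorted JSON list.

CNF form of G:
  S -> T0 A | T1 S | T1 T1 | T2 B
  A -> T0 X3 | b
  B -> S X4 | T0 T2 | T0 X5 | b
  T0 -> c
  T1 -> a
  T2 -> b
  X3 -> T1 T2
  X4 -> A T0
  X5 -> T1 T2

CYK fill, restricted to cells inside w[0..1]:
  cell(0,0) a: {T1}  orig:{}
  cell(1,1) a: {T1}  orig:{}
  cell(0,1) aa: {S}

Original NTs in T[0,1] deriving "aa": ["S"]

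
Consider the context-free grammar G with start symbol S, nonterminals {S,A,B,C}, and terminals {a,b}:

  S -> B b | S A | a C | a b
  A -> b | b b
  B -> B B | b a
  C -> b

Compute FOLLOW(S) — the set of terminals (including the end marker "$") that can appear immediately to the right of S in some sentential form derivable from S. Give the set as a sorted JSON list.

FIRST iteration:
iter 1:
  A via A→b: +{b}
  B via B→b a: +{b}
  C via C→b: +{b}
  S via S→B b: +{b}
  S via S→a C: +{a}
  FIRST[S]={a,b}  FIRST[A]={b}  FIRST[B]={b}  FIRST[C]={b}
iter 2: — fixpoint
  FIRST[S]={a,b}  FIRST[A]={b}  FIRST[B]={b}  FIRST[C]={b}

FOLLOW sets:
seed FOLLOW(S) with $
pass 1:
  B→B B: FOLLOW(B) ⊇ FIRST(B) = {b}; new: +{b}
  S→S A: FOLLOW(S) ⊇ FIRST(A) = {b}; new: +{b}
  S→S A: FOLLOW(A) ⊇ FOLLOW(S) ⊇ {$,b}; new: +{$,b}
  S→a C: FOLLOW(C) ⊇ FOLLOW(S) ⊇ {$,b}; new: +{$,b}
  S: {$,b}  A: {$,b}  B: {b}  C: {$,b}
pass 2: (no change)
  S: {$,b}  A: {$,b}  B: {b}  C: {$,b}

FOLLOW(S) = ["$", "b"]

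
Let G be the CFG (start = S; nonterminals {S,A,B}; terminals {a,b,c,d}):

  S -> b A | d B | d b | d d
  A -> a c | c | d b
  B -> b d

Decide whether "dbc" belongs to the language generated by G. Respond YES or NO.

CNF form of G:
  S -> T2 B | T2 T2 | T2 T3 | T3 A
  A -> T0 T1 | T2 T3 | c
  B -> T3 T2
  T0 -> a
  T1 -> c
  T2 -> d
  T3 -> b

CYK fill:
  [0..0]={T2}  "d"  orig:{}
  [1..1]={T3}  "b"  orig:{}
  [2..2]={A,T1}  "c"  orig:{A}
  [0..1]={A,S}  "db"
  [1..2]={S}  "bc"
  [0..2]=∅  "dbc"

S ∉ T[0,2] ⇒ NO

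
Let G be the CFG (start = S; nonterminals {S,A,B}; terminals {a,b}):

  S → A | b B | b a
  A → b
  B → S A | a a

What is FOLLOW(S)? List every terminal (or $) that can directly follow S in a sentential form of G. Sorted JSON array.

Compute FIRST by fixpoint:
round 1:
  A via A→b: +{b}
  B via B→a a: +{a}
  S via S→A: +{b}
  FIRST[S]={b}  FIRST[A]={b}  FIRST[B]={a}
round 2:
  B via B→S A: +{b}
  FIRST[S]={b}  FIRST[A]={b}  FIRST[B]={a,b}
round 3: — fixpoint
  FIRST[S]={b}  FIRST[A]={b}  FIRST[B]={a,b}

FOLLOW sets:
seed FOLLOW(S) with $
round 1:
  B→S A: FOLLOW(S) ⊇ FIRST(A) = {b}; new: +{b}
  S→A: FOLLOW(A) ⊇ FOLLOW(S) ⊇ {$,b}; new: +{$,b}
  S→b B: FOLLOW(B) ⊇ FOLLOW(S) ⊇ {$,b}; new: +{$,b}
  FOLLOW[S]={$,b}  FOLLOW[A]={$,b}  FOLLOW[B]={$,b}
round 2: (stable)
  FOLLOW[S]={$,b}  FOLLOW[A]={$,b}  FOLLOW[B]={$,b}

FOLLOW(S) = ["$", "b"]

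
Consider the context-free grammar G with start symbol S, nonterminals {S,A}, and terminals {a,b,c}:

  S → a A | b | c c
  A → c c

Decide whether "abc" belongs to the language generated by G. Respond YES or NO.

CNF form of G:
  S -> T0 T0 | T1 A | b
  A -> T0 T0
  T0 -> c
  T1 -> a

Fill CYK table bottom-up:
  [0..0]={T1}  "a"  orig:{}
  [1..1]={S}  "b"
  [2..2]={T0}  "c"  orig:{}
  [0..1]=∅  "ab"
  [1..2]=∅  "bc"
  [0..2]=∅  "abc"

S ∉ T[0,2] ⇒ NO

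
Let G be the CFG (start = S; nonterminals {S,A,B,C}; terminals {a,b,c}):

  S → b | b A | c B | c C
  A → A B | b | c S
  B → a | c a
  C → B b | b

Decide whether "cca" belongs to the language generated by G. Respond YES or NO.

CNF form of G:
  S -> T0 B | T0 C | T2 A | b
  A -> A B | T0 S | b
  B -> T0 T1 | a
  C -> B T2 | b
  T0 -> c
  T1 -> a
  T2 -> b

CYK table (by increasing span):
  [0..0]={T0}  "c"  orig:{}
  [1..1]={T0}  "c"  orig:{}
  [2..2]={B,T1}  "a"  orig:{B}
  [0..1]=∅  "cc"
  [1..2]={B,S}  "ca"
  [0..2]={A,S}  "cca"

S ∈ T[0,2] ⇒ YES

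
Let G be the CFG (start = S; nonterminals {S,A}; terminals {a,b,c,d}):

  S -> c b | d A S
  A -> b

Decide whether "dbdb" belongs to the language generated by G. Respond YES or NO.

Convert to CNF:
  S -> T0 T1 | T2 X3
  A -> b
  T0 -> c
  T1 -> b
  T2 -> d
  X3 -> A S

CYK fill:
  cell(0,0) d: {T2}  orig:{}
  cell(1,1) b: {A,T1}  orig:{A}
  cell(2,2) d: {T2}  orig:{}
  cell(3,3) b: {A,T1}  orig:{A}
  cell(0,1) db: ∅
  cell(1,2) bd: ∅
  cell(2,3) db: ∅
  cell(0,2) dbd: ∅
  cell(1,3) bdb: ∅
  cell(0,3) dbdb: ∅

S ∉ T[0,3] ⇒ NO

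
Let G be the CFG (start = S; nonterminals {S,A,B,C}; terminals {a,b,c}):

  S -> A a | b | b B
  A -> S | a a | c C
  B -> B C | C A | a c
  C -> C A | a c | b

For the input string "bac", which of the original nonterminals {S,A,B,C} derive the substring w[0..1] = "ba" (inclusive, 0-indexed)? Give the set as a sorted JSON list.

CNF form of G:
  S -> A T0 | T1 B | b
  A -> A T0 | T0 T0 | T1 B | T2 C | b
  B -> B C | C A | T0 T2
  C -> C A | T0 T2 | b
  T0 -> a
  T1 -> b
  T2 -> c

Fill CYK table bottom-up (cells [i..j] with 0 ≤ i ≤ j ≤ 1 only):
  [0..0]={A,C,S,T1}  "b"  orig:{A,C,S}
  [1..1]={T0}  "a"  orig:{}
  [0..1]={A,S}  "ba"

Original NTs in T[0,1] deriving "ba": ["A", "S"]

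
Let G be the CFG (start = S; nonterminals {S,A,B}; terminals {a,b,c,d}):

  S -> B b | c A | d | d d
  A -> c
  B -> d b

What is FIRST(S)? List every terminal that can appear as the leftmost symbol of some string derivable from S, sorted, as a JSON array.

FIRST iteration:
round 1:
  A via A→c: +{c}
  B via B→d b: +{d}
  S via S→B b: +{d}
  S via S→c A: +{c}
  FIRST(S)={c,d}  FIRST(A)={c}  FIRST(B)={d}
round 2: (no change)
  FIRST(S)={c,d}  FIRST(A)={c}  FIRST(B)={d}

FIRST(S) = ["c", "d"]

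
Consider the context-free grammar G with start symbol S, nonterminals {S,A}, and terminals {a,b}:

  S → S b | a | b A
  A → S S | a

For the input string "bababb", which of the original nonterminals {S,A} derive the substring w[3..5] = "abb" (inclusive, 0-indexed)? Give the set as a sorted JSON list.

CNF form of G:
  S -> S T0 | T0 A | a
  A -> S S | a
  T0 -> b

Fill CYK table bottom-up — only the sub-triangle for w[3..5]:
  T[3,3] 'a' = {A,S}
  T[4,4] 'b' = {T0}  orig:{}
  T[5,5] 'b' = {T0}  orig:{}
  T[3,4] 'ab' = {S}
  T[4,5] 'bb' = ∅
  T[3,5] 'abb' = {S}

Original NTs in T[3,5] deriving "abb": ["S"]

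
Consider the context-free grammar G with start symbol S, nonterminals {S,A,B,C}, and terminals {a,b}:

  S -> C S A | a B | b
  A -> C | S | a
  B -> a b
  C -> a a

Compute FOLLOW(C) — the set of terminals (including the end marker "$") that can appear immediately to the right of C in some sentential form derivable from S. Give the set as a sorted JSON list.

FIRST sets, iterate to fixpoint:
iter 1:
  A via A→a: +{a}
  B via B→a b: +{a}
  C via C→a a: +{a}
  S via S→C S A: +{a}
  S via S→b: +{b}
  FIRST[S]={a,b}  FIRST[A]={a}  FIRST[B]={a}  FIRST[C]={a}
iter 2:
  A via A→S: +{b}
  FIRST[S]={a,b}  FIRST[A]={a,b}  FIRST[B]={a}  FIRST[C]={a}
iter 3: — fixpoint
  FIRST[S]={a,b}  FIRST[A]={a,b}  FIRST[B]={a}  FIRST[C]={a}

FOLLOW sets:
initialize: $ ∈ FOLLOW(S)
iter 1:
  S→C S A: FOLLOW(C) ⊇ FIRST(S) = {a,b}; new: +{a,b}
  S→C S A: FOLLOW(S) ⊇ FIRST(A) = {a,b}; new: +{a,b}
  S→C S A: FOLLOW(A) ⊇ FOLLOW(S) ⊇ {$,a,b}; new: +{$,a,b}
  S→a B: FOLLOW(B) ⊇ FOLLOW(S) ⊇ {$,a,b}; new: +{$,a,b}
  FOLLOW(S)={$,a,b}  FOLLOW(A)={$,a,b}  FOLLOW(B)={$,a,b}  FOLLOW(C)={a,b}
iter 2:
  A→C: FOLLOW(C) ⊇ FOLLOW(A) ⊇ {$,a,b}; new: +{$}
  FOLLOW(S)={$,a,b}  FOLLOW(A)={$,a,b}  FOLLOW(B)={$,a,b}  FOLLOW(C)={$,a,b}
iter 3: done
  FOLLOW(S)={$,a,b}  FOLLOW(A)={$,a,b}  FOLLOW(B)={$,a,b}  FOLLOW(C)={$,a,b}

FOLLOW(C) = ["$", "a", "b"]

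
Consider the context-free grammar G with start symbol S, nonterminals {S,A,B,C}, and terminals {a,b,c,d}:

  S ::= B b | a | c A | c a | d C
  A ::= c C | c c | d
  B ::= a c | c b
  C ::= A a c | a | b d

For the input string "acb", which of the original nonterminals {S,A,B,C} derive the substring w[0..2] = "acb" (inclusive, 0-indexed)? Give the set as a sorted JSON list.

Convert to CNF:
  S -> B T2 | T0 A | T0 T1 | T3 C | a
  A -> T0 C | T0 T0 | d
  B -> T0 T2 | T1 T0
  C -> A X4 | T2 T3 | a
  T0 -> c
  T1 -> a
  T2 -> b
  T3 -> d
  X4 -> T1 T0

CYK fill (cells [i..j] with 0 ≤ i ≤ j ≤ 2 only):
  T[0,0] 'a' = {C,S,T1}  orig:{C,S}
  T[1,1] 'c' = {T0}  orig:{}
  T[2,2] 'b' = {T2}  orig:{}
  T[0,1] 'ac' = {B,X4}  orig:{B}
  T[1,2] 'cb' = {B}
  T[0,2] 'acb' = {S}

Original NTs in T[0,2] deriving "acb": ["S"]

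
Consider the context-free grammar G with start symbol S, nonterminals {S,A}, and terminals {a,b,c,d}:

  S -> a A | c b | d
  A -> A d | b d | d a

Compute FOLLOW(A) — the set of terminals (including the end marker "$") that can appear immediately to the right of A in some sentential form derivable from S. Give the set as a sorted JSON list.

FIRST sets, iterate to fixpoint:
round 1:
  A via A→b d: +{b}
  A via A→d a: +{d}
  S via S→a A: +{a}
  S via S→c b: +{c}
  S via S→d: +{d}
  S: {a,c,d}  A: {b,d}
round 2: (stable)
  S: {a,c,d}  A: {b,d}

Compute FOLLOW by fixpoint:
initialize: $ ∈ FOLLOW(S)
[1]
  A→A d: FOLLOW(A) ⊇ FIRST(d) = {d}; new: +{d}
  S→a A: FOLLOW(A) ⊇ FOLLOW(S) ⊇ {$}; new: +{$}
  FOLLOW(S)={$}  FOLLOW(A)={$,d}
[2] (stable)
  FOLLOW(S)={$}  FOLLOW(A)={$,d}

FOLLOW(A) = ["$", "d"]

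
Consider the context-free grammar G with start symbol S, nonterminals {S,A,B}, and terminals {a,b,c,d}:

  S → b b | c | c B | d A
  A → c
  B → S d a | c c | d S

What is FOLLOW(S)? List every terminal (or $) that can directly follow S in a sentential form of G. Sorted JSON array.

FIRST sets, iterate to fixpoint:
iter 1:
  A via A→c: +{c}
  B via B→c c: +{c}
  B via B→d S: +{d}
  S via S→b b: +{b}
  S via S→c: +{c}
  S via S→d A: +{d}
  S: {b,c,d}  A: {c}  B: {c,d}
iter 2:
  B via B→S d a: +{b}
  S: {b,c,d}  A: {c}  B: {b,c,d}
iter 3: (no change)
  S: {b,c,d}  A: {c}  B: {b,c,d}

FOLLOW iteration:
seed FOLLOW(S) with $
[1]
  B→S d a: FOLLOW(S) ⊇ FIRST(d) = {d}; new: +{d}
  S→c B: FOLLOW(B) ⊇ FOLLOW(S) ⊇ {$,d}; new: +{$,d}
  S→d A: FOLLOW(A) ⊇ FOLLOW(S) ⊇ {$,d}; new: +{$,d}
  FOLLOW[S]={$,d}  FOLLOW[A]={$,d}  FOLLOW[B]={$,d}
[2] — fixpoint
  FOLLOW[S]={$,d}  FOLLOW[A]={$,d}  FOLLOW[B]={$,d}

FOLLOW(S) = ["$", "d"]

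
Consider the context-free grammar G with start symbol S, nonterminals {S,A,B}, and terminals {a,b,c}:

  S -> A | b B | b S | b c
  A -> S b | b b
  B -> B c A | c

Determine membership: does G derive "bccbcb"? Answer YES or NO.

CNF form of G:
  S -> S T0 | T0 B | T0 S | T0 T0 | T0 T1
  A -> S T0 | T0 T0
  B -> B X2 | c
  T0 -> b
  T1 -> c
  X2 -> T1 A

CYK table (by increasing span):
  T[0,0] 'b' = {T0}  orig:{}
  T[1,1] 'c' = {B,T1}  orig:{B}
  T[2,2] 'c' = {B,T1}  orig:{B}
  T[3,3] 'b' = {T0}  orig:{}
  T[4,4] 'c' = {B,T1}  orig:{B}
  T[5,5] 'b' = {T0}  orig:{}
  T[0,1] 'bc' = {S}
  T[1,2] 'cc' = ∅
  T[2,3] 'cb' = ∅
  T[3,4] 'bc' = {S}
  T[4,5] 'cb' = ∅
  T[0,2] 'bcc' = ∅
  T[1,3] 'ccb' = ∅
  T[2,4] 'cbc' = ∅
  T[3,5] 'bcb' = {A,S}
  T[0,3] 'bccb' = ∅
  T[1,4] 'ccbc' = ∅
  T[2,5] 'cbcb' = {X2}  orig:{}
  T[0,4] 'bccbc' = ∅
  T[1,5] 'ccbcb' = {B}
  T[0,5] 'bccbcb' = {S}

S ∈ T[0,5] ⇒ YES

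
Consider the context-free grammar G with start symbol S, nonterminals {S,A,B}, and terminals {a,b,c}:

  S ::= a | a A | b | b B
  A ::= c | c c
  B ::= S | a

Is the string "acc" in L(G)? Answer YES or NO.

Convert to CNF:
  S -> T1 A | T2 B | a | b
  A -> T0 T0 | c
  B -> T1 A | T2 B | a | b
  T0 -> c
  T1 -> a
  T2 -> b

CYK table (by increasing span):
  T[0,0] 'a' = {B,S,T1}  orig:{B,S}
  T[1,1] 'c' = {A,T0}  orig:{A}
  T[2,2] 'c' = {A,T0}  orig:{A}
  T[0,1] 'ac' = {B,S}
  T[1,2] 'cc' = {A}
  T[0,2] 'acc' = {B,S}

S ∈ T[0,2] ⇒ YES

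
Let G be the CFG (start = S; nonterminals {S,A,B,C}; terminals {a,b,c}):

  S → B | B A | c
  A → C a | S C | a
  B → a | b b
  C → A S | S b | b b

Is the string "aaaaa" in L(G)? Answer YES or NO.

Convert to CNF:
  S -> B A | T1 T1 | a | c
  A -> C T0 | S C | a
  B -> T1 T1 | a
  C -> A S | S T1 | T1 T1
  T0 -> a
  T1 -> b

CYK fill:
  T[0,0] 'a' = {A,B,S,T0}  orig:{A,B,S}
  T[1,1] 'a' = {A,B,S,T0}  orig:{A,B,S}
  T[2,2] 'a' = {A,B,S,T0}  orig:{A,B,S}
  T[3,3] 'a' = {A,B,S,T0}  orig:{A,B,S}
  T[4,4] 'a' = {A,B,S,T0}  orig:{A,B,S}
  T[0,1] 'aa' = {C,S}
  T[1,2] 'aa' = {C,S}
  T[2,3] 'aa' = {C,S}
  T[3,4] 'aa' = {C,S}
  T[0,2] 'aaa' = {A,C}
  T[1,3] 'aaa' = {A,C}
  T[2,4] 'aaa' = {A,C}
  T[0,3] 'aaaa' = {A,C,S}
  T[1,4] 'aaaa' = {A,C,S}
  T[0,4] 'aaaaa' = {A,C,S}

S ∈ T[0,4] ⇒ YES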